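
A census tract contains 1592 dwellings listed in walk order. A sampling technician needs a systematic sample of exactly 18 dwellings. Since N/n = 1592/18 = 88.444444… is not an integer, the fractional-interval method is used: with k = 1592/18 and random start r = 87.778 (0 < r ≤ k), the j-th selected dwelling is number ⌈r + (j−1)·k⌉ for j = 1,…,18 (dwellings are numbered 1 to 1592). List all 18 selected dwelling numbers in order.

88, 177, 265, 354, 442, 531, 619, 707, 796, 884, 973, 1061, 1150, 1238, 1327, 1415, 1503, 1592

j=1: r + 0k = 87.778 → ⌈·⌉ = 88
j=2: r + 1k = 176.222444… → ⌈·⌉ = 177
j=3: r + 2k = 264.666888… → ⌈·⌉ = 265
j=4: r + 3k = 353.111333… → ⌈·⌉ = 354
j=5: r + 4k = 441.555777… → ⌈·⌉ = 442
j=6: r + 5k = 530.000222… → ⌈·⌉ = 531
j=7: r + 6k = 618.444666… → ⌈·⌉ = 619
j=8: r + 7k = 706.889111… → ⌈·⌉ = 707
j=9: r + 8k = 795.333555… → ⌈·⌉ = 796
j=10: r + 9k = 883.778 → ⌈·⌉ = 884
j=11: r + 10k = 972.222444… → ⌈·⌉ = 973
j=12: r + 11k = 1060.666888… → ⌈·⌉ = 1061
j=13: r + 12k = 1149.111333… → ⌈·⌉ = 1150
j=14: r + 13k = 1237.555777… → ⌈·⌉ = 1238
j=15: r + 14k = 1326.000222… → ⌈·⌉ = 1327
j=16: r + 15k = 1414.444666… → ⌈·⌉ = 1415
j=17: r + 16k = 1502.889111… → ⌈·⌉ = 1503
j=18: r + 17k = 1591.333555… → ⌈·⌉ = 1592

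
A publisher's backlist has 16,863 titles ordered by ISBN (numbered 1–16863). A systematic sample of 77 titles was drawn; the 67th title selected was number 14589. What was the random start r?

135

k = 16863/77 = 219
r = 14589 − (67−1)×219 = 14589 − 14454 = 135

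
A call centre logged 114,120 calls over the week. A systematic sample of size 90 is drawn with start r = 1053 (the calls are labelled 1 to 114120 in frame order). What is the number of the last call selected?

113905

k = 114120/90 = 1268
90th selection = r + (90−1)·k = 1053 + 89×1268 = 1053 + 112852 = 113905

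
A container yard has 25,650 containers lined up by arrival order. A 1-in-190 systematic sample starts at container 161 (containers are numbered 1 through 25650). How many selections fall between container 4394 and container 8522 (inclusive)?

k = 190
First selection ≥ 4394: 161 + ⌈(4394−161)/190⌉·190 = 161 + 23×190 = 4531
Last selection ≤ 8522: 161 + ⌊(8522−161)/190⌋·190 = 161 + 44×190 = 8521
Count = 44 − 23 + 1 = 22

22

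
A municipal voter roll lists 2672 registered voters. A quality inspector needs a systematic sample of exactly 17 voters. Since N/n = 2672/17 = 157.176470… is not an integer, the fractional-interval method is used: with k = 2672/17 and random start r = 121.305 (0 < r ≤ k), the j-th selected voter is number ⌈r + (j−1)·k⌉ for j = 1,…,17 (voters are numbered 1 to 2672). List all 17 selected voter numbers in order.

122, 279, 436, 593, 751, 908, 1065, 1222, 1379, 1536, 1694, 1851, 2008, 2165, 2322, 2479, 2637

j=1: r + 0k = 121.305 → ⌈·⌉ = 122
j=2: r + 1k = 278.481470… → ⌈·⌉ = 279
j=3: r + 2k = 435.657941… → ⌈·⌉ = 436
j=4: r + 3k = 592.834411… → ⌈·⌉ = 593
j=5: r + 4k = 750.010882… → ⌈·⌉ = 751
j=6: r + 5k = 907.187352… → ⌈·⌉ = 908
j=7: r + 6k = 1064.363823… → ⌈·⌉ = 1065
j=8: r + 7k = 1221.540294… → ⌈·⌉ = 1222
j=9: r + 8k = 1378.716764… → ⌈·⌉ = 1379
j=10: r + 9k = 1535.893235… → ⌈·⌉ = 1536
j=11: r + 10k = 1693.069705… → ⌈·⌉ = 1694
j=12: r + 11k = 1850.246176… → ⌈·⌉ = 1851
j=13: r + 12k = 2007.422647… → ⌈·⌉ = 2008
j=14: r + 13k = 2164.599117… → ⌈·⌉ = 2165
j=15: r + 14k = 2321.775588… → ⌈·⌉ = 2322
j=16: r + 15k = 2478.952058… → ⌈·⌉ = 2479
j=17: r + 16k = 2636.128529… → ⌈·⌉ = 2637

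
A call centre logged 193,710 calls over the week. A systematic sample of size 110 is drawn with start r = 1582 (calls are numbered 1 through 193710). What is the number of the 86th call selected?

k = 193710/110 = 1761
86th selection = r + (86−1)·k = 1582 + 85×1761 = 1582 + 149685 = 151267

151267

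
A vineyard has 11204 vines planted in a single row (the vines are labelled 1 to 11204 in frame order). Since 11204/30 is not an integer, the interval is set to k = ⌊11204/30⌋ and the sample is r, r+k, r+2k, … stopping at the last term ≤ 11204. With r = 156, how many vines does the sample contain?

k = ⌊11204/30⌋ = 373
Achieved size = ⌊(11204 − 156)/373⌋ + 1 = ⌊11048/373⌋ + 1 = 29 + 1 = 30
(last selection: 156 + 29×373 = 10973 ≤ 11204; next would be 11346 > 11204)

30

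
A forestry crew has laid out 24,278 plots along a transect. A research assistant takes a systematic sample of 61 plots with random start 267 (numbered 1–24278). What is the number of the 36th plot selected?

k = 24278/61 = 398
36th selection = r + (36−1)·k = 267 + 35×398 = 267 + 13930 = 14197

14197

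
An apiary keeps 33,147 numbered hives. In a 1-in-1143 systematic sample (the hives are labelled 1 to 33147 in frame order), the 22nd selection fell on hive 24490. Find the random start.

487

k = 1143
r = 24490 − (22−1)×1143 = 24490 − 24003 = 487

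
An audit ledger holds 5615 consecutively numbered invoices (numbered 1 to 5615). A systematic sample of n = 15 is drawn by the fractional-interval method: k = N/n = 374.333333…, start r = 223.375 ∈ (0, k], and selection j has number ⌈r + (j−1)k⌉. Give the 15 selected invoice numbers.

j=1: r + 0k = 223.375 → ⌈·⌉ = 224
j=2: r + 1k = 597.708333… → ⌈·⌉ = 598
j=3: r + 2k = 972.041666… → ⌈·⌉ = 973
j=4: r + 3k = 1346.375 → ⌈·⌉ = 1347
j=5: r + 4k = 1720.708333… → ⌈·⌉ = 1721
j=6: r + 5k = 2095.041666… → ⌈·⌉ = 2096
j=7: r + 6k = 2469.375 → ⌈·⌉ = 2470
j=8: r + 7k = 2843.708333… → ⌈·⌉ = 2844
j=9: r + 8k = 3218.041666… → ⌈·⌉ = 3219
j=10: r + 9k = 3592.375 → ⌈·⌉ = 3593
j=11: r + 10k = 3966.708333… → ⌈·⌉ = 3967
j=12: r + 11k = 4341.041666… → ⌈·⌉ = 4342
j=13: r + 12k = 4715.375 → ⌈·⌉ = 4716
j=14: r + 13k = 5089.708333… → ⌈·⌉ = 5090
j=15: r + 14k = 5464.041666… → ⌈·⌉ = 5465

224, 598, 973, 1347, 1721, 2096, 2470, 2844, 3219, 3593, 3967, 4342, 4716, 5090, 5465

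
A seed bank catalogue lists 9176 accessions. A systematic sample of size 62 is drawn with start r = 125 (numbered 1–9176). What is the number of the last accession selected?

9153

k = 9176/62 = 148
62nd selection = r + (62−1)·k = 125 + 61×148 = 125 + 9028 = 9153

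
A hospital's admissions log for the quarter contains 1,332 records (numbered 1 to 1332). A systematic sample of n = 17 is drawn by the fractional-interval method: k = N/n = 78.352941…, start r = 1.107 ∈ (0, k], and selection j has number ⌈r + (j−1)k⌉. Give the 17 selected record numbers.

2, 80, 158, 237, 315, 393, 472, 550, 628, 707, 785, 863, 942, 1020, 1099, 1177, 1255

j=1: r + 0k = 1.107 → ⌈·⌉ = 2
j=2: r + 1k = 79.459941… → ⌈·⌉ = 80
j=3: r + 2k = 157.812882… → ⌈·⌉ = 158
j=4: r + 3k = 236.165823… → ⌈·⌉ = 237
j=5: r + 4k = 314.518764… → ⌈·⌉ = 315
j=6: r + 5k = 392.871705… → ⌈·⌉ = 393
j=7: r + 6k = 471.224647… → ⌈·⌉ = 472
j=8: r + 7k = 549.577588… → ⌈·⌉ = 550
j=9: r + 8k = 627.930529… → ⌈·⌉ = 628
j=10: r + 9k = 706.283470… → ⌈·⌉ = 707
j=11: r + 10k = 784.636411… → ⌈·⌉ = 785
j=12: r + 11k = 862.989352… → ⌈·⌉ = 863
j=13: r + 12k = 941.342294… → ⌈·⌉ = 942
j=14: r + 13k = 1019.695235… → ⌈·⌉ = 1020
j=15: r + 14k = 1098.048176… → ⌈·⌉ = 1099
j=16: r + 15k = 1176.401117… → ⌈·⌉ = 1177
j=17: r + 16k = 1254.754058… → ⌈·⌉ = 1255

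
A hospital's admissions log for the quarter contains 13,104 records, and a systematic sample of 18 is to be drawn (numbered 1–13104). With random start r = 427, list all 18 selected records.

427, 1155, 1883, 2611, 3339, 4067, 4795, 5523, 6251, 6979, 7707, 8435, 9163, 9891, 10619, 11347, 12075, 12803

k = N/n = 13104/18 = 728
record 1: 427
record 2: 427 + 728 = 1155
record 3: 1155 + 728 = 1883
record 4: 1883 + 728 = 2611
record 5: 2611 + 728 = 3339
record 6: 3339 + 728 = 4067
record 7: 4067 + 728 = 4795
record 8: 4795 + 728 = 5523
record 9: 5523 + 728 = 6251
record 10: 6251 + 728 = 6979
record 11: 6979 + 728 = 7707
record 12: 7707 + 728 = 8435
record 13: 8435 + 728 = 9163
record 14: 9163 + 728 = 9891
record 15: 9891 + 728 = 10619
record 16: 10619 + 728 = 11347
record 17: 11347 + 728 = 12075
record 18: 12075 + 728 = 12803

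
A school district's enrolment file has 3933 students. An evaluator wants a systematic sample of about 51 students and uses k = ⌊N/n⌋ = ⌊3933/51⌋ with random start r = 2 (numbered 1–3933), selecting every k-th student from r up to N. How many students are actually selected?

k = ⌊3933/51⌋ = 77
Achieved size = ⌊(3933 − 2)/77⌋ + 1 = ⌊3931/77⌋ + 1 = 51 + 1 = 52
(last selection: 2 + 51×77 = 3929 ≤ 3933; next would be 4006 > 3933)

52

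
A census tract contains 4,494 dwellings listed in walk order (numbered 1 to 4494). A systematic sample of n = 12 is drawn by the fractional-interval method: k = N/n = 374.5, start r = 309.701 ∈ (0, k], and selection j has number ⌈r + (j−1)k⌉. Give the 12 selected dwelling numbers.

310, 685, 1059, 1434, 1808, 2183, 2557, 2932, 3306, 3681, 4055, 4430

j=1: r + 0k = 309.701 → ⌈·⌉ = 310
j=2: r + 1k = 684.201 → ⌈·⌉ = 685
j=3: r + 2k = 1058.701 → ⌈·⌉ = 1059
j=4: r + 3k = 1433.201 → ⌈·⌉ = 1434
j=5: r + 4k = 1807.701 → ⌈·⌉ = 1808
j=6: r + 5k = 2182.201 → ⌈·⌉ = 2183
j=7: r + 6k = 2556.701 → ⌈·⌉ = 2557
j=8: r + 7k = 2931.201 → ⌈·⌉ = 2932
j=9: r + 8k = 3305.701 → ⌈·⌉ = 3306
j=10: r + 9k = 3680.201 → ⌈·⌉ = 3681
j=11: r + 10k = 4054.701 → ⌈·⌉ = 4055
j=12: r + 11k = 4429.201 → ⌈·⌉ = 4430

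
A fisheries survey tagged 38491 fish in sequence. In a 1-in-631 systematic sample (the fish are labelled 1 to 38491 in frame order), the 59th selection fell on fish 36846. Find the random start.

248

k = 631
r = 36846 − (59−1)×631 = 36846 − 36598 = 248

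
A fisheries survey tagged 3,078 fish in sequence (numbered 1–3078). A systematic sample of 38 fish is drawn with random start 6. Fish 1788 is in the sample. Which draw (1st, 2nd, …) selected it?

23

k = 3078/38 = 81
position = (1788 − 6)/81 + 1 = 1782/81 + 1 = 22 + 1 = 23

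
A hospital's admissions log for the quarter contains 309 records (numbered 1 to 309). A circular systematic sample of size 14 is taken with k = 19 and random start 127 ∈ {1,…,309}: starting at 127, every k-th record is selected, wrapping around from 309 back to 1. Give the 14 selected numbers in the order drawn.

Selection 1: 127
Selection 2: 127 + 19 = 146
Selection 3: 146 + 19 = 165
Selection 4: 165 + 19 = 184
Selection 5: 184 + 19 = 203
Selection 6: 203 + 19 = 222
Selection 7: 222 + 19 = 241
Selection 8: 241 + 19 = 260
Selection 9: 260 + 19 = 279
Selection 10: 279 + 19 = 298
Selection 11: 298 + 19 = 317 → 317 − 309 = 8
Selection 12: 8 + 19 = 27
Selection 13: 27 + 19 = 46
Selection 14: 46 + 19 = 65

127, 146, 165, 184, 203, 222, 241, 260, 279, 298, 8, 27, 46, 65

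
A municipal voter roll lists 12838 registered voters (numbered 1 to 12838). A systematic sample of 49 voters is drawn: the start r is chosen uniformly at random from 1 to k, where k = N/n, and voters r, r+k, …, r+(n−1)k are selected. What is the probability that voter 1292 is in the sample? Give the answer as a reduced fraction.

1/262

k = 12838/49 = 262.
Voter 1292 is selected iff r ≡ 1292 (mod 262); exactly one such r in {1,…,262}.
Inclusion probability = 1/262.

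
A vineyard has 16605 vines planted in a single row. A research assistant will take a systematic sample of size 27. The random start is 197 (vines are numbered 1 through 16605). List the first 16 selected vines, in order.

k = N/n = 16605/27 = 615
vine 1: 197
vine 2: 197 + 615 = 812
vine 3: 812 + 615 = 1427
vine 4: 1427 + 615 = 2042
vine 5: 2042 + 615 = 2657
vine 6: 2657 + 615 = 3272
vine 7: 3272 + 615 = 3887
vine 8: 3887 + 615 = 4502
vine 9: 4502 + 615 = 5117
vine 10: 5117 + 615 = 5732
vine 11: 5732 + 615 = 6347
vine 12: 6347 + 615 = 6962
vine 13: 6962 + 615 = 7577
vine 14: 7577 + 615 = 8192
vine 15: 8192 + 615 = 8807
vine 16: 8807 + 615 = 9422

197, 812, 1427, 2042, 2657, 3272, 3887, 4502, 5117, 5732, 6347, 6962, 7577, 8192, 8807, 9422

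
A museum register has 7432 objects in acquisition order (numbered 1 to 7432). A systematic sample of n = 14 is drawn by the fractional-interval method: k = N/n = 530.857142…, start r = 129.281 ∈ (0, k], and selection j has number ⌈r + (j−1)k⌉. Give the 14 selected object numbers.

j=1: r + 0k = 129.281 → ⌈·⌉ = 130
j=2: r + 1k = 660.138142… → ⌈·⌉ = 661
j=3: r + 2k = 1190.995285… → ⌈·⌉ = 1191
j=4: r + 3k = 1721.852428… → ⌈·⌉ = 1722
j=5: r + 4k = 2252.709571… → ⌈·⌉ = 2253
j=6: r + 5k = 2783.566714… → ⌈·⌉ = 2784
j=7: r + 6k = 3314.423857… → ⌈·⌉ = 3315
j=8: r + 7k = 3845.281 → ⌈·⌉ = 3846
j=9: r + 8k = 4376.138142… → ⌈·⌉ = 4377
j=10: r + 9k = 4906.995285… → ⌈·⌉ = 4907
j=11: r + 10k = 5437.852428… → ⌈·⌉ = 5438
j=12: r + 11k = 5968.709571… → ⌈·⌉ = 5969
j=13: r + 12k = 6499.566714… → ⌈·⌉ = 6500
j=14: r + 13k = 7030.423857… → ⌈·⌉ = 7031

130, 661, 1191, 1722, 2253, 2784, 3315, 3846, 4377, 4907, 5438, 5969, 6500, 7031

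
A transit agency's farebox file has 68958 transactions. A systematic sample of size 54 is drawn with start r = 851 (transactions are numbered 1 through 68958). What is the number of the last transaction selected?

k = 68958/54 = 1277
54th selection = r + (54−1)·k = 851 + 53×1277 = 851 + 67681 = 68532

68532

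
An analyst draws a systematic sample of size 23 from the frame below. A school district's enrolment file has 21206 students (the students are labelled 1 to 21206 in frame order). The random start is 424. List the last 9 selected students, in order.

13332, 14254, 15176, 16098, 17020, 17942, 18864, 19786, 20708

k = N/n = 21206/23 = 922
15th selection = 424 + 14×922 = 13332
16th: 13332 + 922 = 14254
17th: 14254 + 922 = 15176
18th: 15176 + 922 = 16098
19th: 16098 + 922 = 17020
20th: 17020 + 922 = 17942
21st: 17942 + 922 = 18864
22nd: 18864 + 922 = 19786
23rd: 19786 + 922 = 20708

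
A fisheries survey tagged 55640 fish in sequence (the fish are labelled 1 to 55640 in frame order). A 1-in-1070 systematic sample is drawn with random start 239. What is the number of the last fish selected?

54809

k = 1070
52nd selection = r + (52−1)·k = 239 + 51×1070 = 239 + 54570 = 54809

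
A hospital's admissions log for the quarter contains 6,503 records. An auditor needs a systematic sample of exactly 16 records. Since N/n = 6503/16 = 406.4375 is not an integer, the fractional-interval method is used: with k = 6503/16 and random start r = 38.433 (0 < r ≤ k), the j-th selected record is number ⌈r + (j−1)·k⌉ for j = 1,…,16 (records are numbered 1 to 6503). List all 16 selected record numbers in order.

39, 445, 852, 1258, 1665, 2071, 2478, 2884, 3290, 3697, 4103, 4510, 4916, 5323, 5729, 6135

j=1: r + 0k = 38.433 → ⌈·⌉ = 39
j=2: r + 1k = 444.8705 → ⌈·⌉ = 445
j=3: r + 2k = 851.308 → ⌈·⌉ = 852
j=4: r + 3k = 1257.7455 → ⌈·⌉ = 1258
j=5: r + 4k = 1664.183 → ⌈·⌉ = 1665
j=6: r + 5k = 2070.6205 → ⌈·⌉ = 2071
j=7: r + 6k = 2477.058 → ⌈·⌉ = 2478
j=8: r + 7k = 2883.4955 → ⌈·⌉ = 2884
j=9: r + 8k = 3289.933 → ⌈·⌉ = 3290
j=10: r + 9k = 3696.3705 → ⌈·⌉ = 3697
j=11: r + 10k = 4102.808 → ⌈·⌉ = 4103
j=12: r + 11k = 4509.2455 → ⌈·⌉ = 4510
j=13: r + 12k = 4915.683 → ⌈·⌉ = 4916
j=14: r + 13k = 5322.1205 → ⌈·⌉ = 5323
j=15: r + 14k = 5728.558 → ⌈·⌉ = 5729
j=16: r + 15k = 6134.9955 → ⌈·⌉ = 6135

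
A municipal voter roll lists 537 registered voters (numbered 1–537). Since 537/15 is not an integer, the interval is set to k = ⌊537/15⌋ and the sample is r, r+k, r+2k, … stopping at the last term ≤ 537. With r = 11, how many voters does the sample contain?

k = ⌊537/15⌋ = 35
Achieved size = ⌊(537 − 11)/35⌋ + 1 = ⌊526/35⌋ + 1 = 15 + 1 = 16
(last selection: 11 + 15×35 = 536 ≤ 537; next would be 571 > 537)

16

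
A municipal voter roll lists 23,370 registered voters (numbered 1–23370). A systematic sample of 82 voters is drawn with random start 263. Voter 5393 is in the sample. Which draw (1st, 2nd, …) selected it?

19

k = 23370/82 = 285
position = (5393 − 263)/285 + 1 = 5130/285 + 1 = 18 + 1 = 19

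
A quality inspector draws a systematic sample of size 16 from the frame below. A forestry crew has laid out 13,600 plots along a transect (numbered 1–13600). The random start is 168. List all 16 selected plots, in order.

168, 1018, 1868, 2718, 3568, 4418, 5268, 6118, 6968, 7818, 8668, 9518, 10368, 11218, 12068, 12918

k = N/n = 13600/16 = 850
plot 1: 168
plot 2: 168 + 850 = 1018
plot 3: 1018 + 850 = 1868
plot 4: 1868 + 850 = 2718
plot 5: 2718 + 850 = 3568
plot 6: 3568 + 850 = 4418
plot 7: 4418 + 850 = 5268
plot 8: 5268 + 850 = 6118
plot 9: 6118 + 850 = 6968
plot 10: 6968 + 850 = 7818
plot 11: 7818 + 850 = 8668
plot 12: 8668 + 850 = 9518
plot 13: 9518 + 850 = 10368
plot 14: 10368 + 850 = 11218
plot 15: 11218 + 850 = 12068
plot 16: 12068 + 850 = 12918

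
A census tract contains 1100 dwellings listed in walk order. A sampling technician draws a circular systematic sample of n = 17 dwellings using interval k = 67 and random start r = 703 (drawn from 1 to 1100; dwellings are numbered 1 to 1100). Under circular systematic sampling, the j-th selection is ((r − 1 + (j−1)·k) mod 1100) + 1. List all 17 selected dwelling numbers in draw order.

703, 770, 837, 904, 971, 1038, 5, 72, 139, 206, 273, 340, 407, 474, 541, 608, 675

Selection 1: 703
Selection 2: 703 + 67 = 770
Selection 3: 770 + 67 = 837
Selection 4: 837 + 67 = 904
Selection 5: 904 + 67 = 971
Selection 6: 971 + 67 = 1038
Selection 7: 1038 + 67 = 1105 → 1105 − 1100 = 5
Selection 8: 5 + 67 = 72
Selection 9: 72 + 67 = 139
Selection 10: 139 + 67 = 206
Selection 11: 206 + 67 = 273
Selection 12: 273 + 67 = 340
Selection 13: 340 + 67 = 407
Selection 14: 407 + 67 = 474
Selection 15: 474 + 67 = 541
Selection 16: 541 + 67 = 608
Selection 17: 608 + 67 = 675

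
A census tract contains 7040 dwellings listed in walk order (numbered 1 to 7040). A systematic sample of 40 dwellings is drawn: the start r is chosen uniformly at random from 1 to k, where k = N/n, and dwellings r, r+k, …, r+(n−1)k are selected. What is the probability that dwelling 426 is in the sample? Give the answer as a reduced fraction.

1/176

k = 7040/40 = 176.
Dwelling 426 is selected iff r ≡ 426 (mod 176); exactly one such r in {1,…,176}.
Inclusion probability = 1/176.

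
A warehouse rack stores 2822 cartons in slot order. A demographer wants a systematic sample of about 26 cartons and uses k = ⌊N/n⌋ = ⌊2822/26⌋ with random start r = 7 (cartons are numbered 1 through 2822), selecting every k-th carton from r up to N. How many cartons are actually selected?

k = ⌊2822/26⌋ = 108
Achieved size = ⌊(2822 − 7)/108⌋ + 1 = ⌊2815/108⌋ + 1 = 26 + 1 = 27
(last selection: 7 + 26×108 = 2815 ≤ 2822; next would be 2923 > 2822)

27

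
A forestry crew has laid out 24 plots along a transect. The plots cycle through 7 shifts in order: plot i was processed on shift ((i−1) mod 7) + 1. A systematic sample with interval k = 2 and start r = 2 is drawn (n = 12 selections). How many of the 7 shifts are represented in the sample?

Consecutive selections differ by k = 2, so their shift numbers differ by 2 mod 7 = 2.
gcd(2, 7) = 1, so the sample visits 7/1 = 7 distinct residues mod 7.
Start 2 is shift 2; the shifts hit are 1, 2, 3, 4, 5, 6, 7.

7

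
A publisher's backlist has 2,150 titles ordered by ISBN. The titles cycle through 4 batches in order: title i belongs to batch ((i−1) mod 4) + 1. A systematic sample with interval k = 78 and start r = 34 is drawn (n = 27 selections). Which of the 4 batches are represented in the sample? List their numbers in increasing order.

2, 4

Consecutive selections differ by k = 78, so their batch numbers differ by 78 mod 4 = 2.
gcd(78, 4) = 2, so the sample visits 4/2 = 2 distinct residues mod 4.
Start 34 is batch 2; the batches hit are 2, 4.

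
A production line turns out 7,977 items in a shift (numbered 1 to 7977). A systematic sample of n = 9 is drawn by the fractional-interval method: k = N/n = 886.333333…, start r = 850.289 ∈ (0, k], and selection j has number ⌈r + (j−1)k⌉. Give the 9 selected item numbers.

851, 1737, 2623, 3510, 4396, 5282, 6169, 7055, 7941

j=1: r + 0k = 850.289 → ⌈·⌉ = 851
j=2: r + 1k = 1736.622333… → ⌈·⌉ = 1737
j=3: r + 2k = 2622.955666… → ⌈·⌉ = 2623
j=4: r + 3k = 3509.289 → ⌈·⌉ = 3510
j=5: r + 4k = 4395.622333… → ⌈·⌉ = 4396
j=6: r + 5k = 5281.955666… → ⌈·⌉ = 5282
j=7: r + 6k = 6168.289 → ⌈·⌉ = 6169
j=8: r + 7k = 7054.622333… → ⌈·⌉ = 7055
j=9: r + 8k = 7940.955666… → ⌈·⌉ = 7941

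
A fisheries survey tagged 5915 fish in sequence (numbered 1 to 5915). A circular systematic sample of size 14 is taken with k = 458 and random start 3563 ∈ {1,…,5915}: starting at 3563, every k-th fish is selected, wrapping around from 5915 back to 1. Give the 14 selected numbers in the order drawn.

Selection 1: 3563
Selection 2: 3563 + 458 = 4021
Selection 3: 4021 + 458 = 4479
Selection 4: 4479 + 458 = 4937
Selection 5: 4937 + 458 = 5395
Selection 6: 5395 + 458 = 5853
Selection 7: 5853 + 458 = 6311 → 6311 − 5915 = 396
Selection 8: 396 + 458 = 854
Selection 9: 854 + 458 = 1312
Selection 10: 1312 + 458 = 1770
Selection 11: 1770 + 458 = 2228
Selection 12: 2228 + 458 = 2686
Selection 13: 2686 + 458 = 3144
Selection 14: 3144 + 458 = 3602

3563, 4021, 4479, 4937, 5395, 5853, 396, 854, 1312, 1770, 2228, 2686, 3144, 3602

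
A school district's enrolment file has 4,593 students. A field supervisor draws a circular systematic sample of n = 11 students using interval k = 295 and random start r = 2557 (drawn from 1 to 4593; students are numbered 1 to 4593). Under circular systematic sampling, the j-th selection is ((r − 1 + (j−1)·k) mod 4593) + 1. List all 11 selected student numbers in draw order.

2557, 2852, 3147, 3442, 3737, 4032, 4327, 29, 324, 619, 914

Selection 1: 2557
Selection 2: 2557 + 295 = 2852
Selection 3: 2852 + 295 = 3147
Selection 4: 3147 + 295 = 3442
Selection 5: 3442 + 295 = 3737
Selection 6: 3737 + 295 = 4032
Selection 7: 4032 + 295 = 4327
Selection 8: 4327 + 295 = 4622 → 4622 − 4593 = 29
Selection 9: 29 + 295 = 324
Selection 10: 324 + 295 = 619
Selection 11: 619 + 295 = 914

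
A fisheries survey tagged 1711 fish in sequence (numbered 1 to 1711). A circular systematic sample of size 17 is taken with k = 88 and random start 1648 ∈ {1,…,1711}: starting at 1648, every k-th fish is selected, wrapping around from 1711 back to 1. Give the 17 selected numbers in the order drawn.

Selection 1: 1648
Selection 2: 1648 + 88 = 1736 → 1736 − 1711 = 25
Selection 3: 25 + 88 = 113
Selection 4: 113 + 88 = 201
Selection 5: 201 + 88 = 289
Selection 6: 289 + 88 = 377
Selection 7: 377 + 88 = 465
Selection 8: 465 + 88 = 553
Selection 9: 553 + 88 = 641
Selection 10: 641 + 88 = 729
Selection 11: 729 + 88 = 817
Selection 12: 817 + 88 = 905
Selection 13: 905 + 88 = 993
Selection 14: 993 + 88 = 1081
Selection 15: 1081 + 88 = 1169
Selection 16: 1169 + 88 = 1257
Selection 17: 1257 + 88 = 1345

1648, 25, 113, 201, 289, 377, 465, 553, 641, 729, 817, 905, 993, 1081, 1169, 1257, 1345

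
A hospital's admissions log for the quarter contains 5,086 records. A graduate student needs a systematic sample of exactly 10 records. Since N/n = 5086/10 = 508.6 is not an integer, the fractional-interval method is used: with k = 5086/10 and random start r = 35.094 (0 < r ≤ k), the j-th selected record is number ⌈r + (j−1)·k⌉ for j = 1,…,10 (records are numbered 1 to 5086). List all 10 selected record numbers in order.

36, 544, 1053, 1561, 2070, 2579, 3087, 3596, 4104, 4613

j=1: r + 0k = 35.094 → ⌈·⌉ = 36
j=2: r + 1k = 543.694 → ⌈·⌉ = 544
j=3: r + 2k = 1052.294 → ⌈·⌉ = 1053
j=4: r + 3k = 1560.894 → ⌈·⌉ = 1561
j=5: r + 4k = 2069.494 → ⌈·⌉ = 2070
j=6: r + 5k = 2578.094 → ⌈·⌉ = 2579
j=7: r + 6k = 3086.694 → ⌈·⌉ = 3087
j=8: r + 7k = 3595.294 → ⌈·⌉ = 3596
j=9: r + 8k = 4103.894 → ⌈·⌉ = 4104
j=10: r + 9k = 4612.494 → ⌈·⌉ = 4613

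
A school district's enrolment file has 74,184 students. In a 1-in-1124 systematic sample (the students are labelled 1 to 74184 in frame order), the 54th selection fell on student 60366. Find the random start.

794

k = 1124
r = 60366 − (54−1)×1124 = 60366 − 59572 = 794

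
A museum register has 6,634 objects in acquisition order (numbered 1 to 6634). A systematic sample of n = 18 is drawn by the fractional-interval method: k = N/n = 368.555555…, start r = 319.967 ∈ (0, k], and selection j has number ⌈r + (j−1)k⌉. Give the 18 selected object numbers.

320, 689, 1058, 1426, 1795, 2163, 2532, 2900, 3269, 3637, 4006, 4375, 4743, 5112, 5480, 5849, 6217, 6586

j=1: r + 0k = 319.967 → ⌈·⌉ = 320
j=2: r + 1k = 688.522555… → ⌈·⌉ = 689
j=3: r + 2k = 1057.078111… → ⌈·⌉ = 1058
j=4: r + 3k = 1425.633666… → ⌈·⌉ = 1426
j=5: r + 4k = 1794.189222… → ⌈·⌉ = 1795
j=6: r + 5k = 2162.744777… → ⌈·⌉ = 2163
j=7: r + 6k = 2531.300333… → ⌈·⌉ = 2532
j=8: r + 7k = 2899.855888… → ⌈·⌉ = 2900
j=9: r + 8k = 3268.411444… → ⌈·⌉ = 3269
j=10: r + 9k = 3636.967 → ⌈·⌉ = 3637
j=11: r + 10k = 4005.522555… → ⌈·⌉ = 4006
j=12: r + 11k = 4374.078111… → ⌈·⌉ = 4375
j=13: r + 12k = 4742.633666… → ⌈·⌉ = 4743
j=14: r + 13k = 5111.189222… → ⌈·⌉ = 5112
j=15: r + 14k = 5479.744777… → ⌈·⌉ = 5480
j=16: r + 15k = 5848.300333… → ⌈·⌉ = 5849
j=17: r + 16k = 6216.855888… → ⌈·⌉ = 6217
j=18: r + 17k = 6585.411444… → ⌈·⌉ = 6586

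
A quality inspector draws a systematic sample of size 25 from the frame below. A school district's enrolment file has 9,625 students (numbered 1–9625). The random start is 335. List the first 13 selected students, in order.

k = N/n = 9625/25 = 385
student 1: 335
student 2: 335 + 385 = 720
student 3: 720 + 385 = 1105
student 4: 1105 + 385 = 1490
student 5: 1490 + 385 = 1875
student 6: 1875 + 385 = 2260
student 7: 2260 + 385 = 2645
student 8: 2645 + 385 = 3030
student 9: 3030 + 385 = 3415
student 10: 3415 + 385 = 3800
student 11: 3800 + 385 = 4185
student 12: 4185 + 385 = 4570
student 13: 4570 + 385 = 4955

335, 720, 1105, 1490, 1875, 2260, 2645, 3030, 3415, 3800, 4185, 4570, 4955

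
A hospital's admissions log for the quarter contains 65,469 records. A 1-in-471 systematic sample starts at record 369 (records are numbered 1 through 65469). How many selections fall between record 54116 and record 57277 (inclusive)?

6

k = 471
First selection ≥ 54116: 369 + ⌈(54116−369)/471⌉·471 = 369 + 115×471 = 54534
Last selection ≤ 57277: 369 + ⌊(57277−369)/471⌋·471 = 369 + 120×471 = 56889
Count = 120 − 115 + 1 = 6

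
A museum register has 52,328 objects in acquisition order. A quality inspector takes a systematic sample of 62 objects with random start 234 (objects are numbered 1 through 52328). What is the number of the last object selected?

k = 52328/62 = 844
62nd selection = r + (62−1)·k = 234 + 61×844 = 234 + 51484 = 51718

51718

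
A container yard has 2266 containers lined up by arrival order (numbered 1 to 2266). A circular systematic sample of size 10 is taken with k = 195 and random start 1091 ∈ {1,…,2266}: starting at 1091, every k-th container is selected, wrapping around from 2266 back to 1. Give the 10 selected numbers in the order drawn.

1091, 1286, 1481, 1676, 1871, 2066, 2261, 190, 385, 580

Selection 1: 1091
Selection 2: 1091 + 195 = 1286
Selection 3: 1286 + 195 = 1481
Selection 4: 1481 + 195 = 1676
Selection 5: 1676 + 195 = 1871
Selection 6: 1871 + 195 = 2066
Selection 7: 2066 + 195 = 2261
Selection 8: 2261 + 195 = 2456 → 2456 − 2266 = 190
Selection 9: 190 + 195 = 385
Selection 10: 385 + 195 = 580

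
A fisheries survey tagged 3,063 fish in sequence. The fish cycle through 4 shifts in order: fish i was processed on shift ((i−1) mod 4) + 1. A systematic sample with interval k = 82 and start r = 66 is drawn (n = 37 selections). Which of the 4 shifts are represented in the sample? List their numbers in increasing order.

2, 4

Consecutive selections differ by k = 82, so their shift numbers differ by 82 mod 4 = 2.
gcd(82, 4) = 2, so the sample visits 4/2 = 2 distinct residues mod 4.
Start 66 is shift 2; the shifts hit are 2, 4.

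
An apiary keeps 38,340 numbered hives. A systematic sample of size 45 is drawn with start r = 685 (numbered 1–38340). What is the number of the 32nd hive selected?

27097

k = 38340/45 = 852
32nd selection = r + (32−1)·k = 685 + 31×852 = 685 + 26412 = 27097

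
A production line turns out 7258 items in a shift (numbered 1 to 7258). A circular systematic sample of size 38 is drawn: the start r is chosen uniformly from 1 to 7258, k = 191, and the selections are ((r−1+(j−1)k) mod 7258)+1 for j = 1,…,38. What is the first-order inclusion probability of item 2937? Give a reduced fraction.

1/191

For each position j, as r ranges over 1…7258 the j-th selection hits every item exactly once, so item 2937 is selected for exactly 38 of the 7258 starts.
Inclusion probability = 38/7258 = 1/191.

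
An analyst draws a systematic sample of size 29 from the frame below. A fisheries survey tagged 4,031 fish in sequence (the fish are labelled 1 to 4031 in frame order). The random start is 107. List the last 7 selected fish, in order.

k = N/n = 4031/29 = 139
23rd selection = 107 + 22×139 = 3165
24th: 3165 + 139 = 3304
25th: 3304 + 139 = 3443
26th: 3443 + 139 = 3582
27th: 3582 + 139 = 3721
28th: 3721 + 139 = 3860
29th: 3860 + 139 = 3999

3165, 3304, 3443, 3582, 3721, 3860, 3999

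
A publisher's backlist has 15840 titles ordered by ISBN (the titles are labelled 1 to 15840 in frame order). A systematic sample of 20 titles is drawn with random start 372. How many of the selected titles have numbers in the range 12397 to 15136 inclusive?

3

k = 15840/20 = 792
First selection ≥ 12397: 372 + ⌈(12397−372)/792⌉·792 = 372 + 16×792 = 13044
Last selection ≤ 15136: 372 + ⌊(15136−372)/792⌋·792 = 372 + 18×792 = 14628
Count = 18 − 16 + 1 = 3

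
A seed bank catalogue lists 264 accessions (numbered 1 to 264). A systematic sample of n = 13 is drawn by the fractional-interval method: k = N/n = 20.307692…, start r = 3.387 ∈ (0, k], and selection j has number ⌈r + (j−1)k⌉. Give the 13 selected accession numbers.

j=1: r + 0k = 3.387 → ⌈·⌉ = 4
j=2: r + 1k = 23.694692… → ⌈·⌉ = 24
j=3: r + 2k = 44.002384… → ⌈·⌉ = 45
j=4: r + 3k = 64.310076… → ⌈·⌉ = 65
j=5: r + 4k = 84.617769… → ⌈·⌉ = 85
j=6: r + 5k = 104.925461… → ⌈·⌉ = 105
j=7: r + 6k = 125.233153… → ⌈·⌉ = 126
j=8: r + 7k = 145.540846… → ⌈·⌉ = 146
j=9: r + 8k = 165.848538… → ⌈·⌉ = 166
j=10: r + 9k = 186.156230… → ⌈·⌉ = 187
j=11: r + 10k = 206.463923… → ⌈·⌉ = 207
j=12: r + 11k = 226.771615… → ⌈·⌉ = 227
j=13: r + 12k = 247.079307… → ⌈·⌉ = 248

4, 24, 45, 65, 85, 105, 126, 146, 166, 187, 207, 227, 248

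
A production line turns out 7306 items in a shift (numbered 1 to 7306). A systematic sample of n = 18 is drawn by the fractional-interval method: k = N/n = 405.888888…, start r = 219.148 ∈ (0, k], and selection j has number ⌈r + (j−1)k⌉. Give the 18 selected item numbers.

220, 626, 1031, 1437, 1843, 2249, 2655, 3061, 3467, 3873, 4279, 4684, 5090, 5496, 5902, 6308, 6714, 7120

j=1: r + 0k = 219.148 → ⌈·⌉ = 220
j=2: r + 1k = 625.036888… → ⌈·⌉ = 626
j=3: r + 2k = 1030.925777… → ⌈·⌉ = 1031
j=4: r + 3k = 1436.814666… → ⌈·⌉ = 1437
j=5: r + 4k = 1842.703555… → ⌈·⌉ = 1843
j=6: r + 5k = 2248.592444… → ⌈·⌉ = 2249
j=7: r + 6k = 2654.481333… → ⌈·⌉ = 2655
j=8: r + 7k = 3060.370222… → ⌈·⌉ = 3061
j=9: r + 8k = 3466.259111… → ⌈·⌉ = 3467
j=10: r + 9k = 3872.148 → ⌈·⌉ = 3873
j=11: r + 10k = 4278.036888… → ⌈·⌉ = 4279
j=12: r + 11k = 4683.925777… → ⌈·⌉ = 4684
j=13: r + 12k = 5089.814666… → ⌈·⌉ = 5090
j=14: r + 13k = 5495.703555… → ⌈·⌉ = 5496
j=15: r + 14k = 5901.592444… → ⌈·⌉ = 5902
j=16: r + 15k = 6307.481333… → ⌈·⌉ = 6308
j=17: r + 16k = 6713.370222… → ⌈·⌉ = 6714
j=18: r + 17k = 7119.259111… → ⌈·⌉ = 7120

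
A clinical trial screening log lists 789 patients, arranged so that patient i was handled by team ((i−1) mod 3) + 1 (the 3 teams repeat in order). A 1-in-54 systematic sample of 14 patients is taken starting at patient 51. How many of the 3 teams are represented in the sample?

1

Consecutive selections differ by k = 54, so their team numbers differ by 54 mod 3 = 0.
gcd(54, 3) = 3, so the sample visits 3/3 = 1 distinct residues mod 3.
Start 51 is team 3; the teams hit are 3.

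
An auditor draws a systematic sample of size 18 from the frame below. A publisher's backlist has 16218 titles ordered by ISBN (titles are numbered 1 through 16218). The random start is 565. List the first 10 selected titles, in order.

565, 1466, 2367, 3268, 4169, 5070, 5971, 6872, 7773, 8674

k = N/n = 16218/18 = 901
title 1: 565
title 2: 565 + 901 = 1466
title 3: 1466 + 901 = 2367
title 4: 2367 + 901 = 3268
title 5: 3268 + 901 = 4169
title 6: 4169 + 901 = 5070
title 7: 5070 + 901 = 5971
title 8: 5971 + 901 = 6872
title 9: 6872 + 901 = 7773
title 10: 7773 + 901 = 8674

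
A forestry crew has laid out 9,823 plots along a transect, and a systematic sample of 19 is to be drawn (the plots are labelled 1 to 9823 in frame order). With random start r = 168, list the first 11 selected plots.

168, 685, 1202, 1719, 2236, 2753, 3270, 3787, 4304, 4821, 5338

k = N/n = 9823/19 = 517
plot 1: 168
plot 2: 168 + 517 = 685
plot 3: 685 + 517 = 1202
plot 4: 1202 + 517 = 1719
plot 5: 1719 + 517 = 2236
plot 6: 2236 + 517 = 2753
plot 7: 2753 + 517 = 3270
plot 8: 3270 + 517 = 3787
plot 9: 3787 + 517 = 4304
plot 10: 4304 + 517 = 4821
plot 11: 4821 + 517 = 5338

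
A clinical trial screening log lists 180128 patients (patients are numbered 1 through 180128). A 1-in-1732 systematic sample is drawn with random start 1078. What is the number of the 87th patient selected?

150030

k = 1732
87th selection = r + (87−1)·k = 1078 + 86×1732 = 1078 + 148952 = 150030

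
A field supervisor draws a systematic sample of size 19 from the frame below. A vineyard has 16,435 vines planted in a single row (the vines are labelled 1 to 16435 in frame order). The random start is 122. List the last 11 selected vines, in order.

k = N/n = 16435/19 = 865
9th selection = 122 + 8×865 = 7042
10th: 7042 + 865 = 7907
11th: 7907 + 865 = 8772
12th: 8772 + 865 = 9637
13th: 9637 + 865 = 10502
14th: 10502 + 865 = 11367
15th: 11367 + 865 = 12232
16th: 12232 + 865 = 13097
17th: 13097 + 865 = 13962
18th: 13962 + 865 = 14827
19th: 14827 + 865 = 15692

7042, 7907, 8772, 9637, 10502, 11367, 12232, 13097, 13962, 14827, 15692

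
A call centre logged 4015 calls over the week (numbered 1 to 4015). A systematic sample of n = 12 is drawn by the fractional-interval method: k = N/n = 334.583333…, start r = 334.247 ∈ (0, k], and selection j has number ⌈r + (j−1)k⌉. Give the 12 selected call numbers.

335, 669, 1004, 1338, 1673, 2008, 2342, 2677, 3011, 3346, 3681, 4015

j=1: r + 0k = 334.247 → ⌈·⌉ = 335
j=2: r + 1k = 668.830333… → ⌈·⌉ = 669
j=3: r + 2k = 1003.413666… → ⌈·⌉ = 1004
j=4: r + 3k = 1337.997 → ⌈·⌉ = 1338
j=5: r + 4k = 1672.580333… → ⌈·⌉ = 1673
j=6: r + 5k = 2007.163666… → ⌈·⌉ = 2008
j=7: r + 6k = 2341.747 → ⌈·⌉ = 2342
j=8: r + 7k = 2676.330333… → ⌈·⌉ = 2677
j=9: r + 8k = 3010.913666… → ⌈·⌉ = 3011
j=10: r + 9k = 3345.497 → ⌈·⌉ = 3346
j=11: r + 10k = 3680.080333… → ⌈·⌉ = 3681
j=12: r + 11k = 4014.663666… → ⌈·⌉ = 4015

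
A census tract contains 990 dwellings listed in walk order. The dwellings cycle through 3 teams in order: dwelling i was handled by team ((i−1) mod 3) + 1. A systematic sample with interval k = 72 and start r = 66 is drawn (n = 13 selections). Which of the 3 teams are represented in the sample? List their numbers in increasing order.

3

Consecutive selections differ by k = 72, so their team numbers differ by 72 mod 3 = 0.
gcd(72, 3) = 3, so the sample visits 3/3 = 1 distinct residues mod 3.
Start 66 is team 3; the teams hit are 3.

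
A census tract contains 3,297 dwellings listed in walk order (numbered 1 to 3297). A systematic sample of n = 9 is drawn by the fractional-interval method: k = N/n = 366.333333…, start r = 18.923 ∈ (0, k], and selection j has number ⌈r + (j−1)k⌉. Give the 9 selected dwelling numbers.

19, 386, 752, 1118, 1485, 1851, 2217, 2584, 2950

j=1: r + 0k = 18.923 → ⌈·⌉ = 19
j=2: r + 1k = 385.256333… → ⌈·⌉ = 386
j=3: r + 2k = 751.589666… → ⌈·⌉ = 752
j=4: r + 3k = 1117.923 → ⌈·⌉ = 1118
j=5: r + 4k = 1484.256333… → ⌈·⌉ = 1485
j=6: r + 5k = 1850.589666… → ⌈·⌉ = 1851
j=7: r + 6k = 2216.923 → ⌈·⌉ = 2217
j=8: r + 7k = 2583.256333… → ⌈·⌉ = 2584
j=9: r + 8k = 2949.589666… → ⌈·⌉ = 2950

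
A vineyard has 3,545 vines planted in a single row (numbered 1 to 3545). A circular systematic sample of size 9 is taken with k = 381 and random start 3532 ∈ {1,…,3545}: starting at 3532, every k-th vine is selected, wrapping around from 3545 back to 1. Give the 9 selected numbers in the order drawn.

3532, 368, 749, 1130, 1511, 1892, 2273, 2654, 3035

Selection 1: 3532
Selection 2: 3532 + 381 = 3913 → 3913 − 3545 = 368
Selection 3: 368 + 381 = 749
Selection 4: 749 + 381 = 1130
Selection 5: 1130 + 381 = 1511
Selection 6: 1511 + 381 = 1892
Selection 7: 1892 + 381 = 2273
Selection 8: 2273 + 381 = 2654
Selection 9: 2654 + 381 = 3035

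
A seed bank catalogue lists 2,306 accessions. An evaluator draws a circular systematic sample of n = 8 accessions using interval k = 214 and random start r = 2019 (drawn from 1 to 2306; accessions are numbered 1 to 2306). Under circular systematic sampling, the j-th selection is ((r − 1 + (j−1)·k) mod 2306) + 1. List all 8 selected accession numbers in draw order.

2019, 2233, 141, 355, 569, 783, 997, 1211

Selection 1: 2019
Selection 2: 2019 + 214 = 2233
Selection 3: 2233 + 214 = 2447 → 2447 − 2306 = 141
Selection 4: 141 + 214 = 355
Selection 5: 355 + 214 = 569
Selection 6: 569 + 214 = 783
Selection 7: 783 + 214 = 997
Selection 8: 997 + 214 = 1211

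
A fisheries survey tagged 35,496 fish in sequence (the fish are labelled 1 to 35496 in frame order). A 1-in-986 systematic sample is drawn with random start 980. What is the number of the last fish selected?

35490

k = 986
36th selection = r + (36−1)·k = 980 + 35×986 = 980 + 34510 = 35490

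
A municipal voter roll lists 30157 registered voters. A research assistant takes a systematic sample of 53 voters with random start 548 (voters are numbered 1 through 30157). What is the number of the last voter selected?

k = 30157/53 = 569
53rd selection = r + (53−1)·k = 548 + 52×569 = 548 + 29588 = 30136

30136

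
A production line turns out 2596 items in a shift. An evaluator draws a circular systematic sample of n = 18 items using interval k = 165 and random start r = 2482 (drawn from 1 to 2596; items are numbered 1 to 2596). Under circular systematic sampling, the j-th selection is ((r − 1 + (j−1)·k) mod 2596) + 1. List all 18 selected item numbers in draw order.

Selection 1: 2482
Selection 2: 2482 + 165 = 2647 → 2647 − 2596 = 51
Selection 3: 51 + 165 = 216
Selection 4: 216 + 165 = 381
Selection 5: 381 + 165 = 546
Selection 6: 546 + 165 = 711
Selection 7: 711 + 165 = 876
Selection 8: 876 + 165 = 1041
Selection 9: 1041 + 165 = 1206
Selection 10: 1206 + 165 = 1371
Selection 11: 1371 + 165 = 1536
Selection 12: 1536 + 165 = 1701
Selection 13: 1701 + 165 = 1866
Selection 14: 1866 + 165 = 2031
Selection 15: 2031 + 165 = 2196
Selection 16: 2196 + 165 = 2361
Selection 17: 2361 + 165 = 2526
Selection 18: 2526 + 165 = 2691 → 2691 − 2596 = 95

2482, 51, 216, 381, 546, 711, 876, 1041, 1206, 1371, 1536, 1701, 1866, 2031, 2196, 2361, 2526, 95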